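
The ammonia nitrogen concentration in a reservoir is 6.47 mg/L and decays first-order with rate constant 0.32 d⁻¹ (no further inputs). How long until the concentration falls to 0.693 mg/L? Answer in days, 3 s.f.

6.98 d

t = ln(C₀/C)/k = ln(6.47/0.693)/0.32 = 2.234/0.32 = 6.981 d.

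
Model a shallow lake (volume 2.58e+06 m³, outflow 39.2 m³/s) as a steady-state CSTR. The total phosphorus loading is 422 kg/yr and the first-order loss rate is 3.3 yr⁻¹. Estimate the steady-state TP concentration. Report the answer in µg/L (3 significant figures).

0.339 µg/L

Outflow Q = 39.2 m³/s × 3.156e+07 s/yr = 1.237e+09 m³/yr.
Steady-state CSTR mass balance: W = Q·C + k·V·C, so C = W/(Q + kV).
Q + kV = 1.237e+09 + 3.3·2.58e+06 = 1.246e+09 m³/yr.
C = 422/1.246e+09 = 3.388e-07 kg/m³ = 0.0003388 mg/L = 0.3388 µg/L.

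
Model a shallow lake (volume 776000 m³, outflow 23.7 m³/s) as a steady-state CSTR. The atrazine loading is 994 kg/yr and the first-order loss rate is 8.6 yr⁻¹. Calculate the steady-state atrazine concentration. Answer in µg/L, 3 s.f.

1.32 µg/L

Outflow Q = 23.7 m³/s × 3.156e+07 s/yr = 7.479e+08 m³/yr.
Steady-state CSTR mass balance: W = Q·C + k·V·C, so C = W/(Q + kV).
Q + kV = 7.479e+08 + 8.6·776000 = 7.546e+08 m³/yr.
C = 994/7.546e+08 = 1.317e-06 kg/m³ = 0.001317 mg/L = 1.317 µg/L.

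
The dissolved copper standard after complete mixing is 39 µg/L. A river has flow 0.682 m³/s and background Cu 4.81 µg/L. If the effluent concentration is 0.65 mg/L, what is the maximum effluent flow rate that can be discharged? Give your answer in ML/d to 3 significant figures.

3.30 ML/d

4.81 µg/L = 0.00481 mg/L.
39 µg/L = 0.039 mg/L.
Mass balance at complete mixing: C_std·(Q_w + Q_r) = Q_w·C_e + Q_r·C_b.
Rearranging, Q_w = Q_r·(C_std − C_b)/(C_e − C_std) = 0.682·(0.039 − 0.00481) / (0.65 − 0.039) = 0.03816 m³/s.
= 3.297 ML/d.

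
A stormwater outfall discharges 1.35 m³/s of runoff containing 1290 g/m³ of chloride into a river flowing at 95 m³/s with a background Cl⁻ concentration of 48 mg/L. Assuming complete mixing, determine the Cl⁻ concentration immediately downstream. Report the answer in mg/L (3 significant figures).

Conservation of mass across the mixing zone: C = (1.35·1290 + 95·48) / (1.35 + 95) = 6302/96.35 = 65.4 mg/L.

65.4 mg/L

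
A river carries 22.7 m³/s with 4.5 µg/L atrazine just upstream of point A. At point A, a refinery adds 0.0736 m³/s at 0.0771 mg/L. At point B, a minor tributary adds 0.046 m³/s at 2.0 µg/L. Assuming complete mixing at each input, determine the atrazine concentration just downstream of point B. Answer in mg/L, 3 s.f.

0.00473 mg/L

4.5 µg/L = 0.0045 mg/L.
After input A: C = (22.7·0.0045 + 0.0736·0.0771) / 22.77 = 0.004735 mg/L.
2.0 µg/L = 0.002 mg/L.
After input B: C = (22.77·0.004735 + 0.046·0.002) / 22.82 = 0.004729 mg/L.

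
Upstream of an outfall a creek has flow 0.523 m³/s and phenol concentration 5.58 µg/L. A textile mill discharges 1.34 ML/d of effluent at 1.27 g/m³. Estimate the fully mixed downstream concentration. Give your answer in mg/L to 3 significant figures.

1.34 ML/d = 0.01551 m³/s.
5.58 µg/L = 0.00558 mg/L.
By mass balance at complete mixing, C = (0.01551·1.27 + 0.523·0.00558) / (0.01551 + 0.523) = 0.02262/0.5385 = 0.042 mg/L.

0.0420 mg/L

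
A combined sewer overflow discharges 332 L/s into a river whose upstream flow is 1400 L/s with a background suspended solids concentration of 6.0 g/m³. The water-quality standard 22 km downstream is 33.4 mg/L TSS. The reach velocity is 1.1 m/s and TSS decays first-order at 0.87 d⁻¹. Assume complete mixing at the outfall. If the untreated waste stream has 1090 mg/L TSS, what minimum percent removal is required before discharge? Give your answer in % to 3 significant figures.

82.8 %

332 L/s = 0.332 m³/s.
1400 L/s = 1.4 m³/s.
Travel time to the compliance point: t = 2.2e+04/1.1 = 2e+04 s = 0.2315 d; decay factor exp(−0.87·0.2315) = 0.8176.
So the concentration just after mixing may be at most 33.4/0.8176 = 40.85 mg/L.
Mass balance: 40.85·1.732 = 0.332·Cₑ + 1.4·6.
Cₑ = (70.75 − 8.4) / 0.332 = 187.8 mg/L.
Required removal = 1 − 187.8/1090 = 82.77 %.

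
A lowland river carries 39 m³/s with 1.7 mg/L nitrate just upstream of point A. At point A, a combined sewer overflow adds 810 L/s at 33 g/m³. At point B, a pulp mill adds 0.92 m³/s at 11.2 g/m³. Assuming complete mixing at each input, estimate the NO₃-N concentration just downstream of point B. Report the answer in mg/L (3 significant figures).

810 L/s = 0.81 m³/s.
After input A: C = (39·1.7 + 0.81·33) / 39.81 = 2.337 mg/L.
After input B: C = (39.81·2.337 + 0.92·11.2) / 40.73 = 2.537 mg/L.

2.54 mg/L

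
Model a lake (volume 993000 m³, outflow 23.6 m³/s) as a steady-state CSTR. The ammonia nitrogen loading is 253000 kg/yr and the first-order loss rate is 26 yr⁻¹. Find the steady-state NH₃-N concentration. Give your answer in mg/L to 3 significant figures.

Outflow Q = 23.6 m³/s × 3.156e+07 s/yr = 7.448e+08 m³/yr.
Steady-state CSTR mass balance: W = Q·C + k·V·C, so C = W/(Q + kV).
Q + kV = 7.448e+08 + 26·993000 = 7.706e+08 m³/yr.
C = 253000/7.706e+08 = 0.0003283 kg/m³ = 0.3283 mg/L.

0.328 mg/L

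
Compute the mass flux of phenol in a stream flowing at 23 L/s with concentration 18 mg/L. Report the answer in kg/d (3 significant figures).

35.8 kg/d

23 L/s = 0.023 m³/s.
Mass flux = Q·C = 0.023 m³/s × 18 g/m³ = 0.414 g/s.
= 0.414 g/s × 86.4 = 35.77 kg/d.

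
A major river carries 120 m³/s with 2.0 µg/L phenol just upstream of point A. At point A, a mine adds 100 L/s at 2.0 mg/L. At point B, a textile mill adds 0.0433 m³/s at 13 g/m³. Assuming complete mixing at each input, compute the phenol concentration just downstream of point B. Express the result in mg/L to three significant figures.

0.00835 mg/L

2.0 µg/L = 0.002 mg/L.
100 L/s = 0.1 m³/s.
After input A: C = (120·0.002 + 0.1·2) / 120.1 = 0.003664 mg/L.
After input B: C = (120.1·0.003664 + 0.0433·13) / 120.1 = 0.008348 mg/L.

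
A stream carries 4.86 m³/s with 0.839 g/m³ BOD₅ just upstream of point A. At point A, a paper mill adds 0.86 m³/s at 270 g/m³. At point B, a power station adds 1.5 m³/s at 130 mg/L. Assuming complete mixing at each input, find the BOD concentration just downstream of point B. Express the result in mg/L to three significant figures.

After input A: C = (4.86·0.839 + 0.86·270) / 5.72 = 41.31 mg/L.
After input B: C = (5.72·41.31 + 1.5·130) / 7.22 = 59.73 mg/L.

59.7 mg/L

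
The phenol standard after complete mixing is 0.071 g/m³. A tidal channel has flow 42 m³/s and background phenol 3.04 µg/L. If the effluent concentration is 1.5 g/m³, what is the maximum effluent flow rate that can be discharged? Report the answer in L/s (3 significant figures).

3.04 µg/L = 0.00304 mg/L.
Mass balance at complete mixing: C_std·(Q_w + Q_r) = Q_w·C_e + Q_r·C_b.
Rearranging, Q_w = Q_r·(C_std − C_b)/(C_e − C_std) = 42·(0.071 − 0.00304) / (1.5 − 0.071) = 1.997 m³/s.
= 1997 L/s.

2000 L/s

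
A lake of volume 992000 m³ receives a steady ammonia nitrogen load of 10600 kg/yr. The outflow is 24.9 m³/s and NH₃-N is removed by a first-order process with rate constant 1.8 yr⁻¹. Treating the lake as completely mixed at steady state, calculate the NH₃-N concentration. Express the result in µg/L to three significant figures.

13.5 µg/L

Outflow Q = 24.9 m³/s × 3.156e+07 s/yr = 7.858e+08 m³/yr.
Steady-state CSTR mass balance: W = Q·C + k·V·C, so C = W/(Q + kV).
Q + kV = 7.858e+08 + 1.8·992000 = 7.876e+08 m³/yr.
C = 10600/7.876e+08 = 1.346e-05 kg/m³ = 0.01346 mg/L = 13.46 µg/L.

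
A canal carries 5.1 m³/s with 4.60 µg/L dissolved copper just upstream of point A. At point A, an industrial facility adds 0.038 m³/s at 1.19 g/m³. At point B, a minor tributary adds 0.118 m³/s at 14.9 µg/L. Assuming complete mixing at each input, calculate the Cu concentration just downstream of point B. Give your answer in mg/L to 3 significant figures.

4.60 µg/L = 0.0046 mg/L.
After input A: C = (5.1·0.0046 + 0.038·1.19) / 5.138 = 0.01337 mg/L.
14.9 µg/L = 0.0149 mg/L.
After input B: C = (5.138·0.01337 + 0.118·0.0149) / 5.256 = 0.0134 mg/L.

0.0134 mg/L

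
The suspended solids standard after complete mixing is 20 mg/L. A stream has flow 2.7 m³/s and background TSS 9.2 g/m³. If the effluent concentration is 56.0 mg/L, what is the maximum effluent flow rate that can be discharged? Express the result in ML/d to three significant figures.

70.0 ML/d

Mass balance at complete mixing: C_std·(Q_w + Q_r) = Q_w·C_e + Q_r·C_b.
Rearranging, Q_w = Q_r·(C_std − C_b)/(C_e − C_std) = 2.7·(20 − 9.2) / (56 − 20) = 0.81 m³/s.
= 69.98 ML/d.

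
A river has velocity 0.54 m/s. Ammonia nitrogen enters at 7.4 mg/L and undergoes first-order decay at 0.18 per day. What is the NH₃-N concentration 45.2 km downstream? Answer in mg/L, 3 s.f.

6.22 mg/L

Travel time t = 45.2 km / 0.54 m/s = 4.52e+04/0.54 = 8.37e+04 s = 0.9688 d.
First-order decay: C = 7.4·exp(−0.18·0.9688) = 7.4·0.84 = 6.216 mg/L.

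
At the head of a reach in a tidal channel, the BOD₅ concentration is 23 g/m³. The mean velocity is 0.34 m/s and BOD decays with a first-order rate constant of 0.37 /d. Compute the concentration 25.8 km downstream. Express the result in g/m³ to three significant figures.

16.6 g/m³

Travel time t = 25.8 km / 0.34 m/s = 2.58e+04/0.34 = 7.588e+04 s = 0.8783 d.
First-order decay: C = 23·exp(−0.37·0.8783) = 23·0.7226 = 16.62 g/m³.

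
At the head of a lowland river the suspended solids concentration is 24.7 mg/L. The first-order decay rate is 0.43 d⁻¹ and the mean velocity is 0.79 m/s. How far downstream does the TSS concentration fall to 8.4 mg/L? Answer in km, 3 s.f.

171 km

From C = C₀·e^(−kt), t = ln(C₀/C)/k = ln(24.7/8.4)/0.43 = 1.079/0.43 = 2.508 d.
Distance = v·t = 0.79 m/s × 2.167e+05 s = 1.712e+05 m = 171.2 km.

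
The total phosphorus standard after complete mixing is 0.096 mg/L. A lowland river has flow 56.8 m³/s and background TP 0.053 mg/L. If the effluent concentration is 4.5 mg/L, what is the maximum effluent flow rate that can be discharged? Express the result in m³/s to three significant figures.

0.555 m³/s

Mass balance at complete mixing: C_std·(Q_w + Q_r) = Q_w·C_e + Q_r·C_b.
Rearranging, Q_w = Q_r·(C_std − C_b)/(C_e − C_std) = 56.8·(0.096 − 0.053) / (4.5 − 0.096) = 0.5546 m³/s.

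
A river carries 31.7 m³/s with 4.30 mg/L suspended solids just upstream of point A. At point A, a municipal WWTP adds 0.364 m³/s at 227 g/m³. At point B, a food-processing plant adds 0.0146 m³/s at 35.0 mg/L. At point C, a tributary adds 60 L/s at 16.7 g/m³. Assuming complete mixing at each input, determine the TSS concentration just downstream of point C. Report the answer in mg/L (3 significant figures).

6.86 mg/L

After input A: C = (31.7·4.3 + 0.364·227) / 32.06 = 6.828 mg/L.
After input B: C = (32.06·6.828 + 0.0146·35) / 32.08 = 6.841 mg/L.
60 L/s = 0.06 m³/s.
After input C: C = (32.08·6.841 + 0.06·16.7) / 32.14 = 6.859 mg/L.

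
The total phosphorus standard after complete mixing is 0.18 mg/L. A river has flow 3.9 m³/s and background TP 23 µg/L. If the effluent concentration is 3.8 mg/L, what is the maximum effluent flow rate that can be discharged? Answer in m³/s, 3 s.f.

23 µg/L = 0.023 mg/L.
Mass balance at complete mixing: C_std·(Q_w + Q_r) = Q_w·C_e + Q_r·C_b.
Rearranging, Q_w = Q_r·(C_std − C_b)/(C_e − C_std) = 3.9·(0.18 − 0.023) / (3.8 − 0.18) = 0.1691 m³/s.

0.169 m³/s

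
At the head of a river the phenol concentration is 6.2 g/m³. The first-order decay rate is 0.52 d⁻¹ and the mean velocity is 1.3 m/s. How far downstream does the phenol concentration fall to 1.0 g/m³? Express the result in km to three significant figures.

From C = C₀·e^(−kt), t = ln(C₀/C)/k = ln(6.2/1.0)/0.52 = 1.825/0.52 = 3.509 d.
Distance = v·t = 1.3 m/s × 3.032e+05 s = 3.941e+05 m = 394.1 km.

394 km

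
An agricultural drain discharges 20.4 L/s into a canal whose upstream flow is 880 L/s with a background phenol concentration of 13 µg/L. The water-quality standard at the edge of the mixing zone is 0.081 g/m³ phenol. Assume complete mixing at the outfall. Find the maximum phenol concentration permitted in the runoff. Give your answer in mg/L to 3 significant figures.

20.4 L/s = 0.0204 m³/s.
880 L/s = 0.88 m³/s.
13 µg/L = 0.013 mg/L.
Mass balance: 0.081·0.9004 = 0.0204·Cₑ + 0.88·0.013.
Cₑ = (0.07293 − 0.01144) / 0.0204 = 3.014 mg/L.

3.01 mg/L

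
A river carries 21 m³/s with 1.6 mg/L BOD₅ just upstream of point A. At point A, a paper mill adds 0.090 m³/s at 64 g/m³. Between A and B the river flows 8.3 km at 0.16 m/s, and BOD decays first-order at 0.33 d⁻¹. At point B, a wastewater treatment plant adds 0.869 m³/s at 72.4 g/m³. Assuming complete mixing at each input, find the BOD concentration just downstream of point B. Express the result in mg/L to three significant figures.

4.34 mg/L

After input A: C = (21·1.6 + 0.09·64) / 21.09 = 1.866 mg/L.
Over the 8.3 km reach to input B (t = 5.188e+04 s = 0.6004 d), decay gives C = 1.866·exp(−0.33·0.6004) = 1.531 mg/L.
After input B: C = (21.09·1.531 + 0.869·72.4) / 21.96 = 4.335 mg/L.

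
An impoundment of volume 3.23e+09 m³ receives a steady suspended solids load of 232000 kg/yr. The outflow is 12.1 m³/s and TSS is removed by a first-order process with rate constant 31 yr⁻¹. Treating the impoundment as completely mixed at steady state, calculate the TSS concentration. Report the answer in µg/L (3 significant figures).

Outflow Q = 12.1 m³/s × 3.156e+07 s/yr = 3.818e+08 m³/yr.
Steady-state CSTR mass balance: W = Q·C + k·V·C, so C = W/(Q + kV).
Q + kV = 3.818e+08 + 31·3.23e+09 = 1.005e+11 m³/yr.
C = 232000/1.005e+11 = 2.308e-06 kg/m³ = 0.002308 mg/L = 2.308 µg/L.

2.31 µg/L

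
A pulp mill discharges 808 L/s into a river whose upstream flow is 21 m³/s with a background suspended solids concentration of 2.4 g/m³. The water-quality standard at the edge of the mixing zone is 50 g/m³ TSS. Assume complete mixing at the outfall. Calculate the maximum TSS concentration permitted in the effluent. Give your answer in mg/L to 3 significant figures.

1290 mg/L

808 L/s = 0.808 m³/s.
Mass balance: 50·21.81 = 0.808·Cₑ + 21·2.4.
Cₑ = (1090 − 50.4) / 0.808 = 1287 mg/L.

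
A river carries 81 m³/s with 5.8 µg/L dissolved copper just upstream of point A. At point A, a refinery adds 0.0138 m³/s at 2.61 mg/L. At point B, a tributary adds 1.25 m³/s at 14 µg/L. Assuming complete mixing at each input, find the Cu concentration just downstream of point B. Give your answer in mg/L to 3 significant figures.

0.00636 mg/L

5.8 µg/L = 0.0058 mg/L.
After input A: C = (81·0.0058 + 0.0138·2.61) / 81.01 = 0.006244 mg/L.
14 µg/L = 0.014 mg/L.
After input B: C = (81.01·0.006244 + 1.25·0.014) / 82.26 = 0.006361 mg/L.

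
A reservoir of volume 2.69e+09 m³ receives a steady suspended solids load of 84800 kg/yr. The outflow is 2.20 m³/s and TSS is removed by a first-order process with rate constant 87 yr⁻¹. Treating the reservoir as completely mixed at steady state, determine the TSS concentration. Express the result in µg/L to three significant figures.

0.362 µg/L

Outflow Q = 2.20 m³/s × 3.156e+07 s/yr = 6.943e+07 m³/yr.
Steady-state CSTR mass balance: W = Q·C + k·V·C, so C = W/(Q + kV).
Q + kV = 6.943e+07 + 87·2.69e+09 = 2.341e+11 m³/yr.
C = 84800/2.341e+11 = 3.622e-07 kg/m³ = 0.0003622 mg/L = 0.3622 µg/L.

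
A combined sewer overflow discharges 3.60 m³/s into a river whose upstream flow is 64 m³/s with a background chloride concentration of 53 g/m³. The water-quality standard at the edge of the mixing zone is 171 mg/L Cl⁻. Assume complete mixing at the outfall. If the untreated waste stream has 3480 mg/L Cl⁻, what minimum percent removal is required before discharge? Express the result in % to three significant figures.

Mass balance: 171·67.6 = 3.6·Cₑ + 64·53.
Cₑ = (1.156e+04 − 3392) / 3.6 = 2269 mg/L.
Required removal = 1 − 2269/3480 = 34.81 %.

34.8 %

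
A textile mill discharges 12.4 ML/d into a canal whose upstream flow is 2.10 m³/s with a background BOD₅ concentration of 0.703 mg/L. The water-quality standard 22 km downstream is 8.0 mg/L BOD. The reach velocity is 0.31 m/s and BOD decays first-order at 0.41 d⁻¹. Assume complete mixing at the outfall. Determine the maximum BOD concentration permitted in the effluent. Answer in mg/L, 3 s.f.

12.4 ML/d = 0.1435 m³/s.
Travel time to the compliance point: t = 2.2e+04/0.31 = 7.097e+04 s = 0.8214 d; decay factor exp(−0.41·0.8214) = 0.7141.
So the concentration just after mixing may be at most 8/0.7141 = 11.2 mg/L.
Mass balance: 11.2·2.244 = 0.1435·Cₑ + 2.1·0.703.
Cₑ = (25.13 − 1.476) / 0.1435 = 164.8 mg/L.

165 mg/L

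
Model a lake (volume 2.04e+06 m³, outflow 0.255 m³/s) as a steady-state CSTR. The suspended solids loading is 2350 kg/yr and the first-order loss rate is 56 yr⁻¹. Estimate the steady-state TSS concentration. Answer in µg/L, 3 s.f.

19.2 µg/L

Outflow Q = 0.255 m³/s × 3.156e+07 s/yr = 8.047e+06 m³/yr.
Steady-state CSTR mass balance: W = Q·C + k·V·C, so C = W/(Q + kV).
Q + kV = 8.047e+06 + 56·2.04e+06 = 1.223e+08 m³/yr.
C = 2350/1.223e+08 = 1.922e-05 kg/m³ = 0.01922 mg/L = 19.22 µg/L.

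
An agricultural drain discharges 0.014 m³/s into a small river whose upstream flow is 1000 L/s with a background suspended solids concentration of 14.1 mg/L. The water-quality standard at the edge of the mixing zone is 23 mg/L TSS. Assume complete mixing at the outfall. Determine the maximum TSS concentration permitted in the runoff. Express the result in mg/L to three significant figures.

1000 L/s = 1 m³/s.
Mass balance: 23·1.014 = 0.014·Cₑ + 1·14.1.
Cₑ = (23.32 − 14.1) / 0.014 = 658.7 mg/L.

659 mg/L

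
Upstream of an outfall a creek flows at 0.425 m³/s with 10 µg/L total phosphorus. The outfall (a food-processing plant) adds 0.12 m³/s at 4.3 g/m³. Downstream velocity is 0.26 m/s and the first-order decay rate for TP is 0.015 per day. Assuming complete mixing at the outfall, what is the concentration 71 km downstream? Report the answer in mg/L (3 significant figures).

10 µg/L = 0.01 mg/L.
After complete mixing, C₀ = (0.12·4.3 + 0.425·0.01) / 0.545 = 0.9546 mg/L.
Travel time t = 7.1e+04 m / 0.26 m/s = 2.731e+05 s = 3.161 d.
C = 0.9546·exp(−0.015·3.161) = 0.9546·0.9537 = 0.9104 mg/L.

0.910 mg/L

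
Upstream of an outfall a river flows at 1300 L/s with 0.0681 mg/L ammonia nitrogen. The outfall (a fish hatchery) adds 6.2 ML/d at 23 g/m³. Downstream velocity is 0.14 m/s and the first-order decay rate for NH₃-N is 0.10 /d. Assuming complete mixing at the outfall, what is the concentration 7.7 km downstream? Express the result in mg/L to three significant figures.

6.2 ML/d = 0.07176 m³/s.
1300 L/s = 1.3 m³/s.
After complete mixing, C₀ = (0.07176·23 + 1.3·0.0681) / 1.372 = 1.268 mg/L.
Travel time t = 7700 m / 0.14 m/s = 5.5e+04 s = 0.6366 d.
C = 1.268·exp(−0.10·0.6366) = 1.268·0.9383 = 1.19 mg/L.

1.19 mg/L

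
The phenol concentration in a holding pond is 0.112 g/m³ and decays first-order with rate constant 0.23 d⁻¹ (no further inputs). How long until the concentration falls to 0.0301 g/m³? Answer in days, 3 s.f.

5.71 d

t = ln(C₀/C)/k = ln(0.112/0.0301)/0.23 = 1.314/0.23 = 5.713 d.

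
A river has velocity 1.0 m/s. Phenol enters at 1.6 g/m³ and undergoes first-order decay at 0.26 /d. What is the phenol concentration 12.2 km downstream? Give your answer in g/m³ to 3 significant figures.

Travel time t = 12.2 km / 1.0 m/s = 1.22e+04/1.0 = 1.22e+04 s = 0.1412 d.
First-order decay: C = 1.6·exp(−0.26·0.1412) = 1.6·0.964 = 1.542 g/m³.

1.54 g/m³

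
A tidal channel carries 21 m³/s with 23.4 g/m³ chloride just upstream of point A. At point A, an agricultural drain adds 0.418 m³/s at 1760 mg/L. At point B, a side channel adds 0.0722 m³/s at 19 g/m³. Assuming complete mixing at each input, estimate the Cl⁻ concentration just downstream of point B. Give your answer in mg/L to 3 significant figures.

After input A: C = (21·23.4 + 0.418·1760) / 21.42 = 57.29 mg/L.
After input B: C = (21.42·57.29 + 0.0722·19) / 21.49 = 57.16 mg/L.

57.2 mg/L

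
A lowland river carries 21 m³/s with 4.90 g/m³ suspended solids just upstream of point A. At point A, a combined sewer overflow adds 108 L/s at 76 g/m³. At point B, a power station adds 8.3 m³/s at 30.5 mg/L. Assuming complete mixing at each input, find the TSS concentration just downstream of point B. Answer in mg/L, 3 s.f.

108 L/s = 0.108 m³/s.
After input A: C = (21·4.9 + 0.108·76) / 21.11 = 5.264 mg/L.
After input B: C = (21.11·5.264 + 8.3·30.5) / 29.41 = 12.39 mg/L.

12.4 mg/L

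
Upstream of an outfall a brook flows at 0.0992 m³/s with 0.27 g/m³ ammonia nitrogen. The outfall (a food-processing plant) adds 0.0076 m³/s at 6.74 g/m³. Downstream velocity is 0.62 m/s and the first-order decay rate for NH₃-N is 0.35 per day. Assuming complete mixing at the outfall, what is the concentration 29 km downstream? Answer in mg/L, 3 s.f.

After complete mixing, C₀ = (0.0076·6.74 + 0.0992·0.27) / 0.1068 = 0.7304 mg/L.
Travel time t = 2.9e+04 m / 0.62 m/s = 4.677e+04 s = 0.5414 d.
C = 0.7304·exp(−0.35·0.5414) = 0.7304·0.8274 = 0.6043 mg/L.

0.604 mg/L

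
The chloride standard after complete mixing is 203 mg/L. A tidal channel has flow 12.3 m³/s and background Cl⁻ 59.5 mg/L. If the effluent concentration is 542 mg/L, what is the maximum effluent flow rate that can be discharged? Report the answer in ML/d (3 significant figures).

Mass balance at complete mixing: C_std·(Q_w + Q_r) = Q_w·C_e + Q_r·C_b.
Rearranging, Q_w = Q_r·(C_std − C_b)/(C_e − C_std) = 12.3·(203 − 59.5) / (542 − 203) = 5.207 m³/s.
= 449.9 ML/d.

450 ML/d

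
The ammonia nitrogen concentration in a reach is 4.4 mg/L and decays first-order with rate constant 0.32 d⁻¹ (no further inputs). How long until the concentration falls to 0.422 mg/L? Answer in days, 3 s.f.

7.33 d

t = ln(C₀/C)/k = ln(4.4/0.422)/0.32 = 2.344/0.32 = 7.326 d.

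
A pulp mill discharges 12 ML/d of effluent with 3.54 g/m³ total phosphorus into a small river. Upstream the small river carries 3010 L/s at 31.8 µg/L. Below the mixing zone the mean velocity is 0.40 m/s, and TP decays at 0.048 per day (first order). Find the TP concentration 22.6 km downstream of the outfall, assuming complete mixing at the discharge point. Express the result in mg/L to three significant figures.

12 ML/d = 0.1389 m³/s.
3010 L/s = 3.01 m³/s.
31.8 µg/L = 0.0318 mg/L.
After complete mixing, C₀ = (0.1389·3.54 + 3.01·0.0318) / 3.149 = 0.1865 mg/L.
Travel time t = 2.26e+04 m / 0.40 m/s = 5.65e+04 s = 0.6539 d.
C = 0.1865·exp(−0.048·0.6539) = 0.1865·0.9691 = 0.1808 mg/L.

0.181 mg/L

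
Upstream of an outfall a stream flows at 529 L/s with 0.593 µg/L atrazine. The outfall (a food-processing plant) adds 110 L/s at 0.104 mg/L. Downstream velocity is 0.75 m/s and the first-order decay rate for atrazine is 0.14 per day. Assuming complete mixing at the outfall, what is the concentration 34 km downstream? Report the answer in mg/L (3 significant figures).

110 L/s = 0.11 m³/s.
529 L/s = 0.529 m³/s.
0.593 µg/L = 0.000593 mg/L.
After complete mixing, C₀ = (0.11·0.104 + 0.529·0.000593) / 0.639 = 0.01839 mg/L.
Travel time t = 3.4e+04 m / 0.75 m/s = 4.533e+04 s = 0.5247 d.
C = 0.01839·exp(−0.14·0.5247) = 0.01839·0.9292 = 0.01709 mg/L.

0.0171 mg/L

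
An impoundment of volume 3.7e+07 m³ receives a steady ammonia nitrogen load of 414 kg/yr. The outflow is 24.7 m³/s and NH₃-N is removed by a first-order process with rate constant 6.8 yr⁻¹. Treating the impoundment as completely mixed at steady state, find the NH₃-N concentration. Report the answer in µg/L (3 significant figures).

Outflow Q = 24.7 m³/s × 3.156e+07 s/yr = 7.795e+08 m³/yr.
Steady-state CSTR mass balance: W = Q·C + k·V·C, so C = W/(Q + kV).
Q + kV = 7.795e+08 + 6.8·3.7e+07 = 1.031e+09 m³/yr.
C = 414/1.031e+09 = 4.015e-07 kg/m³ = 0.0004015 mg/L = 0.4015 µg/L.

0.402 µg/L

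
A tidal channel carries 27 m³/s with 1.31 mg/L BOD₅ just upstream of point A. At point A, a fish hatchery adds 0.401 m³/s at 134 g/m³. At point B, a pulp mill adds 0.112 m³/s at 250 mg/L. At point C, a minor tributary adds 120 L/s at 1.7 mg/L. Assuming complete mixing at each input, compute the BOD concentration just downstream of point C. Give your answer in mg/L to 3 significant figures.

After input A: C = (27·1.31 + 0.401·134) / 27.4 = 3.252 mg/L.
After input B: C = (27.4·3.252 + 0.112·250) / 27.51 = 4.256 mg/L.
120 L/s = 0.12 m³/s.
After input C: C = (27.51·4.256 + 0.12·1.7) / 27.63 = 4.245 mg/L.

4.25 mg/L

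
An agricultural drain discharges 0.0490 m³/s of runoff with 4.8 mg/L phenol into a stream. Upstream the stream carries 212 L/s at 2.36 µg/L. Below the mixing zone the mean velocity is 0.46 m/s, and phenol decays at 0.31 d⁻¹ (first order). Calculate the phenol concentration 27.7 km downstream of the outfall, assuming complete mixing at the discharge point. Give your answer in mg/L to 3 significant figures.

212 L/s = 0.212 m³/s.
2.36 µg/L = 0.00236 mg/L.
After complete mixing, C₀ = (0.049·4.8 + 0.212·0.00236) / 0.261 = 0.9031 mg/L.
Travel time t = 2.77e+04 m / 0.46 m/s = 6.022e+04 s = 0.697 d.
C = 0.9031·exp(−0.31·0.697) = 0.9031·0.8057 = 0.7276 mg/L.

0.728 mg/L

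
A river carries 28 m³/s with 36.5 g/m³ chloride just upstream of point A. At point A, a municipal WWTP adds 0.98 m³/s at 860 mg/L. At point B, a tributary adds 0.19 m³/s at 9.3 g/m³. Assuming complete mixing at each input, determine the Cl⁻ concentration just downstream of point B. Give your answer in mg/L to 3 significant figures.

After input A: C = (28·36.5 + 0.98·860) / 28.98 = 64.35 mg/L.
After input B: C = (28.98·64.35 + 0.19·9.3) / 29.17 = 63.99 mg/L.

64.0 mg/L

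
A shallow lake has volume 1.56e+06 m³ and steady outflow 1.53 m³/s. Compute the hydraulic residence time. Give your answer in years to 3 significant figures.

0.0323 yr

Q = 1.53 m³/s × 3.156e+07 s/yr = 4.828e+07 m³/yr.
Hydraulic residence time τ = V/Q = 1.56e+06/4.828e+07 = 0.03231 yr.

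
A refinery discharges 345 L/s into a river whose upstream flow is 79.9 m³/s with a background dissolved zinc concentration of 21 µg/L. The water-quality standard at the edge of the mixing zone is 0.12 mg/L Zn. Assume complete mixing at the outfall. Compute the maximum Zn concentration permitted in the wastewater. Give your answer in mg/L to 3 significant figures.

23.0 mg/L

345 L/s = 0.345 m³/s.
21 µg/L = 0.021 mg/L.
Mass balance: 0.12·80.25 = 0.345·Cₑ + 79.9·0.021.
Cₑ = (9.629 − 1.678) / 0.345 = 23.05 mg/L.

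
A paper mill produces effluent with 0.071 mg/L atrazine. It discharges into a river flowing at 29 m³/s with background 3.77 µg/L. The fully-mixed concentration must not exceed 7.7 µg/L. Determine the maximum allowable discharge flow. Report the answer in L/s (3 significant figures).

1800 L/s

3.77 µg/L = 0.00377 mg/L.
7.7 µg/L = 0.0077 mg/L.
Mass balance at complete mixing: C_std·(Q_w + Q_r) = Q_w·C_e + Q_r·C_b.
Rearranging, Q_w = Q_r·(C_std − C_b)/(C_e − C_std) = 29·(0.0077 − 0.00377) / (0.071 − 0.0077) = 1.8 m³/s.
= 1800 L/s.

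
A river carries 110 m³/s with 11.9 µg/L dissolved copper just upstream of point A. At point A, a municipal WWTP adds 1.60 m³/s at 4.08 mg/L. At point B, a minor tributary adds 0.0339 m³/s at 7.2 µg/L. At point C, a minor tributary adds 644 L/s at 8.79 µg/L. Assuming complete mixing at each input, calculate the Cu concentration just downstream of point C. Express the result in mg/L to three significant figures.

11.9 µg/L = 0.0119 mg/L.
After input A: C = (110·0.0119 + 1.6·4.08) / 111.6 = 0.07022 mg/L.
7.2 µg/L = 0.0072 mg/L.
After input B: C = (111.6·0.07022 + 0.0339·0.0072) / 111.6 = 0.0702 mg/L.
644 L/s = 0.644 m³/s.
8.79 µg/L = 0.00879 mg/L.
After input C: C = (111.6·0.0702 + 0.644·0.00879) / 112.3 = 0.06985 mg/L.

0.0699 mg/L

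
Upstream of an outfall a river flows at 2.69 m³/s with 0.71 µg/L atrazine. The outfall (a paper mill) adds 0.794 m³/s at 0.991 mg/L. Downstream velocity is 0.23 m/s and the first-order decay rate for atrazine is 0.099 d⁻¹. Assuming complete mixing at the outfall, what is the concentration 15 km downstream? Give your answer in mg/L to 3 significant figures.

0.71 µg/L = 0.00071 mg/L.
After complete mixing, C₀ = (0.794·0.991 + 2.69·0.00071) / 3.484 = 0.2264 mg/L.
Travel time t = 1.5e+04 m / 0.23 m/s = 6.522e+04 s = 0.7548 d.
C = 0.2264·exp(−0.099·0.7548) = 0.2264·0.928 = 0.2101 mg/L.

0.210 mg/L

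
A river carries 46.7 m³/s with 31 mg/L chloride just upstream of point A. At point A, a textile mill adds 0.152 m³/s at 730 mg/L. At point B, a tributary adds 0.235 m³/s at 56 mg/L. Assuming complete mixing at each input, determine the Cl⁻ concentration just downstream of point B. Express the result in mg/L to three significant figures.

After input A: C = (46.7·31 + 0.152·730) / 46.85 = 33.27 mg/L.
After input B: C = (46.85·33.27 + 0.235·56) / 47.09 = 33.38 mg/L.

33.4 mg/L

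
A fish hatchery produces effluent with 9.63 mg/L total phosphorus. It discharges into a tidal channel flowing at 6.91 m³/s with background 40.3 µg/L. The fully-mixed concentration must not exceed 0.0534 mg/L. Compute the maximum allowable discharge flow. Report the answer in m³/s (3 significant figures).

0.00945 m³/s

40.3 µg/L = 0.0403 mg/L.
Mass balance at complete mixing: C_std·(Q_w + Q_r) = Q_w·C_e + Q_r·C_b.
Rearranging, Q_w = Q_r·(C_std − C_b)/(C_e − C_std) = 6.91·(0.0534 − 0.0403) / (9.63 − 0.0534) = 0.009452 m³/s.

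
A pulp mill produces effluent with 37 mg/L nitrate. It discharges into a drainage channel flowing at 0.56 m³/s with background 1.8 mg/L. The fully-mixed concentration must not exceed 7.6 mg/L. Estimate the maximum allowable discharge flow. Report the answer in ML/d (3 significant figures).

9.55 ML/d

Mass balance at complete mixing: C_std·(Q_w + Q_r) = Q_w·C_e + Q_r·C_b.
Rearranging, Q_w = Q_r·(C_std − C_b)/(C_e − C_std) = 0.56·(7.6 − 1.8) / (37 − 7.6) = 0.1105 m³/s.
= 9.545 ML/d.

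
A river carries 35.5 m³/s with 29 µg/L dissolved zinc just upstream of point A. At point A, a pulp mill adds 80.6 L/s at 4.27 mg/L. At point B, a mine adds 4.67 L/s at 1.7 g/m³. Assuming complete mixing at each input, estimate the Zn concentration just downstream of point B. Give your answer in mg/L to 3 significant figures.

29 µg/L = 0.029 mg/L.
80.6 L/s = 0.0806 m³/s.
After input A: C = (35.5·0.029 + 0.0806·4.27) / 35.58 = 0.03861 mg/L.
4.67 L/s = 0.00467 m³/s.
After input B: C = (35.58·0.03861 + 0.00467·1.7) / 35.59 = 0.03883 mg/L.

0.0388 mg/L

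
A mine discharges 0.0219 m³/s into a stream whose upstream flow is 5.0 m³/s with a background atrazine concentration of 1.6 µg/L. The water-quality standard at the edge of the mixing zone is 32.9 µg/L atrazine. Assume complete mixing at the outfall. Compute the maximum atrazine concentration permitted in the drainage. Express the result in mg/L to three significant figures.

1.6 µg/L = 0.0016 mg/L.
32.9 µg/L = 0.0329 mg/L.
Mass balance: 0.0329·5.022 = 0.0219·Cₑ + 5·0.0016.
Cₑ = (0.1652 − 0.008) / 0.0219 = 7.179 mg/L.

7.18 mg/L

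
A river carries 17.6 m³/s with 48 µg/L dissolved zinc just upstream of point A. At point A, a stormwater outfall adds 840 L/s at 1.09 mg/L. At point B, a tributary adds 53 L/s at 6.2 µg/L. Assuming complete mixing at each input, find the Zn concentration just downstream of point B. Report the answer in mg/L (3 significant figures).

48 µg/L = 0.048 mg/L.
840 L/s = 0.84 m³/s.
After input A: C = (17.6·0.048 + 0.84·1.09) / 18.44 = 0.09547 mg/L.
53 L/s = 0.053 m³/s.
6.2 µg/L = 0.0062 mg/L.
After input B: C = (18.44·0.09547 + 0.053·0.0062) / 18.49 = 0.09521 mg/L.

0.0952 mg/L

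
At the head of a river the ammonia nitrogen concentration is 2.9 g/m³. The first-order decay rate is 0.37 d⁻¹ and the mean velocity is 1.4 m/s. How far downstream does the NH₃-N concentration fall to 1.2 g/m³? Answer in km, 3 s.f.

From C = C₀·e^(−kt), t = ln(C₀/C)/k = ln(2.9/1.2)/0.37 = 0.8824/0.37 = 2.385 d.
Distance = v·t = 1.4 m/s × 2.06e+05 s = 2.885e+05 m = 288.5 km.

288 km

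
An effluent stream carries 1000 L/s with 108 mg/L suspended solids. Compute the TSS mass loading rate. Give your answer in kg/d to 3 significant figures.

9330 kg/d

1000 L/s = 1 m³/s.
Mass flux = Q·C = 1 m³/s × 108 g/m³ = 108 g/s.
= 108 g/s × 86.4 = 9331 kg/d.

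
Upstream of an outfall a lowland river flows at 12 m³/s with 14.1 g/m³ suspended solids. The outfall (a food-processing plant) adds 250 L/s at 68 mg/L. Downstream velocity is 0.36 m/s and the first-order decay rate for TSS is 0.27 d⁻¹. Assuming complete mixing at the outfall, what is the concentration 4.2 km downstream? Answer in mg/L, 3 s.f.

14.7 mg/L

250 L/s = 0.25 m³/s.
After complete mixing, C₀ = (0.25·68 + 12·14.1) / 12.25 = 15.2 mg/L.
Travel time t = 4200 m / 0.36 m/s = 1.167e+04 s = 0.135 d.
C = 15.2·exp(−0.27·0.135) = 15.2·0.9642 = 14.66 mg/L.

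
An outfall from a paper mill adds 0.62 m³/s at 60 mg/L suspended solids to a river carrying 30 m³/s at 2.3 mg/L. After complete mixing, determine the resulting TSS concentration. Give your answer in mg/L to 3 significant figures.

3.47 mg/L

By mass balance at complete mixing, C = (0.62·60 + 30·2.3) / (0.62 + 30) = 106.2/30.62 = 3.468 mg/L.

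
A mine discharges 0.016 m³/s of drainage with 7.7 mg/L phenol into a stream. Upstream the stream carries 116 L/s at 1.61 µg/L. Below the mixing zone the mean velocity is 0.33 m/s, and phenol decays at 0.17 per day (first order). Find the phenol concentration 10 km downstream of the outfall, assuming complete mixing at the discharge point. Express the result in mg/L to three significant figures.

116 L/s = 0.116 m³/s.
1.61 µg/L = 0.00161 mg/L.
After complete mixing, C₀ = (0.016·7.7 + 0.116·0.00161) / 0.132 = 0.9347 mg/L.
Travel time t = 1e+04 m / 0.33 m/s = 3.03e+04 s = 0.3507 d.
C = 0.9347·exp(−0.17·0.3507) = 0.9347·0.9421 = 0.8806 mg/L.

0.881 mg/L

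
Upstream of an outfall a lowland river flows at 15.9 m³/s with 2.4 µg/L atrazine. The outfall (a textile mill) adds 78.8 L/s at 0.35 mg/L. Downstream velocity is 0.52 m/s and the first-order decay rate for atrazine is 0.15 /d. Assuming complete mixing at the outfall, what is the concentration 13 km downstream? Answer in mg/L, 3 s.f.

78.8 L/s = 0.0788 m³/s.
2.4 µg/L = 0.0024 mg/L.
After complete mixing, C₀ = (0.0788·0.35 + 15.9·0.0024) / 15.98 = 0.004114 mg/L.
Travel time t = 1.3e+04 m / 0.52 m/s = 2.5e+04 s = 0.2894 d.
C = 0.004114·exp(−0.15·0.2894) = 0.004114·0.9575 = 0.003939 mg/L.

0.00394 mg/L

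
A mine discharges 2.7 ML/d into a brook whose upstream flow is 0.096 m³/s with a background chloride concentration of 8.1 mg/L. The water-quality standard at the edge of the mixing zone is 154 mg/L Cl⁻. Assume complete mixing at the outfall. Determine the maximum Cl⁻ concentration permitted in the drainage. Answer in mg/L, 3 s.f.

602 mg/L

2.7 ML/d = 0.03125 m³/s.
Mass balance: 154·0.1273 = 0.03125·Cₑ + 0.096·8.1.
Cₑ = (19.6 − 0.7776) / 0.03125 = 602.2 mg/L.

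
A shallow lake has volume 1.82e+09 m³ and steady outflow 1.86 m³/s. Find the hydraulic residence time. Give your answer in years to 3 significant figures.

31.0 yr

Q = 1.86 m³/s × 3.156e+07 s/yr = 5.87e+07 m³/yr.
Hydraulic residence time τ = V/Q = 1.82e+09/5.87e+07 = 31.01 yr.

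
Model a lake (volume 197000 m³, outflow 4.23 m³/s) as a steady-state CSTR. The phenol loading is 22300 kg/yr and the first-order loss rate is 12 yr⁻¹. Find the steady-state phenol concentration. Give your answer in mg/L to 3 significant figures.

Outflow Q = 4.23 m³/s × 3.156e+07 s/yr = 1.335e+08 m³/yr.
Steady-state CSTR mass balance: W = Q·C + k·V·C, so C = W/(Q + kV).
Q + kV = 1.335e+08 + 12·197000 = 1.359e+08 m³/yr.
C = 22300/1.359e+08 = 0.0001641 kg/m³ = 0.1641 mg/L.

0.164 mg/L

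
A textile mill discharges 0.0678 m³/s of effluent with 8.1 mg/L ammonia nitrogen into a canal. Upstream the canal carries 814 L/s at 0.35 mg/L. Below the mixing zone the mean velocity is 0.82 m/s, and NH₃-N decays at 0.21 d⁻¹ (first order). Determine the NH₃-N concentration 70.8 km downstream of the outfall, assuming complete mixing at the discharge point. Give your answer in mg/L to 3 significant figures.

814 L/s = 0.814 m³/s.
After complete mixing, C₀ = (0.0678·8.1 + 0.814·0.35) / 0.8818 = 0.9459 mg/L.
Travel time t = 7.08e+04 m / 0.82 m/s = 8.634e+04 s = 0.9993 d.
C = 0.9459·exp(−0.21·0.9993) = 0.9459·0.8107 = 0.7668 mg/L.

0.767 mg/L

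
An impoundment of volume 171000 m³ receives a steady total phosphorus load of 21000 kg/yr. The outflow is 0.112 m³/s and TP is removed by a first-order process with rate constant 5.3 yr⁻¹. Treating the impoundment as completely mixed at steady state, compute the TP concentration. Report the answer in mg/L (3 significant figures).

Outflow Q = 0.112 m³/s × 3.156e+07 s/yr = 3.534e+06 m³/yr.
Steady-state CSTR mass balance: W = Q·C + k·V·C, so C = W/(Q + kV).
Q + kV = 3.534e+06 + 5.3·171000 = 4.441e+06 m³/yr.
C = 21000/4.441e+06 = 0.004729 kg/m³ = 4.729 mg/L.

4.73 mg/L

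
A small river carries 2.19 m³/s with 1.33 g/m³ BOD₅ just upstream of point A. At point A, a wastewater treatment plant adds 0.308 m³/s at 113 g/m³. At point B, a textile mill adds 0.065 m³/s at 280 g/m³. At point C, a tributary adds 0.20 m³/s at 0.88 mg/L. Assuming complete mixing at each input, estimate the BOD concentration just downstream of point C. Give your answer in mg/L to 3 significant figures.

After input A: C = (2.19·1.33 + 0.308·113) / 2.498 = 15.1 mg/L.
After input B: C = (2.498·15.1 + 0.065·280) / 2.563 = 21.82 mg/L.
After input C: C = (2.563·21.82 + 0.2·0.88) / 2.763 = 20.3 mg/L.

20.3 mg/L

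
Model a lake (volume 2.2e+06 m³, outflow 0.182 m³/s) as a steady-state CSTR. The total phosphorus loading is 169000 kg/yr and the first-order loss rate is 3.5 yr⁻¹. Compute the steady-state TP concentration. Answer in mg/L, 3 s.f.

12.6 mg/L

Outflow Q = 0.182 m³/s × 3.156e+07 s/yr = 5.743e+06 m³/yr.
Steady-state CSTR mass balance: W = Q·C + k·V·C, so C = W/(Q + kV).
Q + kV = 5.743e+06 + 3.5·2.2e+06 = 1.344e+07 m³/yr.
C = 169000/1.344e+07 = 0.01257 kg/m³ = 12.57 mg/L.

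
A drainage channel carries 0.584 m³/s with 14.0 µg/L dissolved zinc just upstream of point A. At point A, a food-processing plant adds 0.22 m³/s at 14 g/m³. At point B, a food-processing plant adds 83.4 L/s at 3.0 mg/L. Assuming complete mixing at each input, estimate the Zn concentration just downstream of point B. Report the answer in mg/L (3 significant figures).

3.76 mg/L

14.0 µg/L = 0.014 mg/L.
After input A: C = (0.584·0.014 + 0.22·14) / 0.804 = 3.841 mg/L.
83.4 L/s = 0.0834 m³/s.
After input B: C = (0.804·3.841 + 0.0834·3) / 0.8874 = 3.762 mg/L.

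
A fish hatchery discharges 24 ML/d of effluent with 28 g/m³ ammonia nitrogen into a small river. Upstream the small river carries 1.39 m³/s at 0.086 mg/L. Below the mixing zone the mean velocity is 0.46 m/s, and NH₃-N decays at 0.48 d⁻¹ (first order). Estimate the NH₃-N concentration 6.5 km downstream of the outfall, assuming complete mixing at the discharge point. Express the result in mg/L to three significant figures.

24 ML/d = 0.2778 m³/s.
After complete mixing, C₀ = (0.2778·28 + 1.39·0.086) / 1.668 = 4.735 mg/L.
Travel time t = 6500 m / 0.46 m/s = 1.413e+04 s = 0.1635 d.
C = 4.735·exp(−0.48·0.1635) = 4.735·0.9245 = 4.378 mg/L.

4.38 mg/L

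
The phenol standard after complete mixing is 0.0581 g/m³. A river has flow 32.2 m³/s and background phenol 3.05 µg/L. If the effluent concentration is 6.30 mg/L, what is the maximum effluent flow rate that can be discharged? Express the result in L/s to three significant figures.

3.05 µg/L = 0.00305 mg/L.
Mass balance at complete mixing: C_std·(Q_w + Q_r) = Q_w·C_e + Q_r·C_b.
Rearranging, Q_w = Q_r·(C_std − C_b)/(C_e − C_std) = 32.2·(0.0581 − 0.00305) / (6.3 − 0.0581) = 0.284 m³/s.
= 284 L/s.

284 L/s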